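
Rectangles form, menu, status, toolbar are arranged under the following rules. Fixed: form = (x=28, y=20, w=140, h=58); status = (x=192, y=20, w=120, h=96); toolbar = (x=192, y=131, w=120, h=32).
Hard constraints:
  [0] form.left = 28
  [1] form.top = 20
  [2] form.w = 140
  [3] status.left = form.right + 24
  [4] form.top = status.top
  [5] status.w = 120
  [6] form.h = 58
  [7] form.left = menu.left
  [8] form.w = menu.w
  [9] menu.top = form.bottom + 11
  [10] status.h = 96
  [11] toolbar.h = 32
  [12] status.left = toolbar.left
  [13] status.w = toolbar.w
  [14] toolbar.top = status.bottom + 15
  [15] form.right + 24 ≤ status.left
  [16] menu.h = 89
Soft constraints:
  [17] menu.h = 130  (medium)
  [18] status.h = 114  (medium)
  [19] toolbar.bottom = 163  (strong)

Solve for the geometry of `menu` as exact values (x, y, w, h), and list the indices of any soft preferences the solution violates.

1. menu.x = 28  [form.left = menu.left]
2. menu.w = 140  [form.w = menu.w]
3. menu.y = 89  [menu.top = form.bottom + 11]
4. menu.h = 89  [menu.h = 89]

menu = (x=28, y=89, w=140, h=89)
violated soft preferences: 17, 18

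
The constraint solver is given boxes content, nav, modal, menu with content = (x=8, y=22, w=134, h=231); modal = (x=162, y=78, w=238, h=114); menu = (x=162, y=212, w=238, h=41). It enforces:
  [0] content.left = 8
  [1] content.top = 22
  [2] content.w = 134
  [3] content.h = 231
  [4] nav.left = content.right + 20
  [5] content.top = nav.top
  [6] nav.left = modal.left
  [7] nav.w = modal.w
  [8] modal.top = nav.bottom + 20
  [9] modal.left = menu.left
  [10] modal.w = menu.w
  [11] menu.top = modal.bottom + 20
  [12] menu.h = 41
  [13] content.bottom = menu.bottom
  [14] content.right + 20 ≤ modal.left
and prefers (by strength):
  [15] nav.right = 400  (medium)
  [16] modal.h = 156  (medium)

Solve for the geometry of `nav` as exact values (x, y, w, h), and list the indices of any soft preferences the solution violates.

1. nav.x = 162  [nav.left = content.right + 20]
2. nav.y = 22  [content.top = nav.top]
3. nav.w = 238  [nav.w = modal.w]
4. nav.h = 36  [modal.top = nav.bottom + 20]

nav = (x=162, y=22, w=238, h=36)
violated soft preferences: 16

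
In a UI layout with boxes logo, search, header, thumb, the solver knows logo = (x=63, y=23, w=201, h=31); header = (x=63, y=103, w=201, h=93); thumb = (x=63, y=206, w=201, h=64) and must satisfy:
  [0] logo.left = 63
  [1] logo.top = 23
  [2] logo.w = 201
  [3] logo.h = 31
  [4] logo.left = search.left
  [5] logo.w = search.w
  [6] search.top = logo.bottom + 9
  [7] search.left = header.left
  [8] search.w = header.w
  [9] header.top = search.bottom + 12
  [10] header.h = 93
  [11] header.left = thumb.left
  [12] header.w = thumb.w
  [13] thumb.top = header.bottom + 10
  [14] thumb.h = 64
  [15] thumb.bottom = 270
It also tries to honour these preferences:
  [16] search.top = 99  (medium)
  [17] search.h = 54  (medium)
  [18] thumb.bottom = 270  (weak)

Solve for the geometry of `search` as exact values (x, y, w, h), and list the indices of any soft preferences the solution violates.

1. search.x = 63  [logo.left = search.left]
2. search.w = 201  [logo.w = search.w]
3. search.y = 63  [search.top = logo.bottom + 9]
4. search.h = 28  [header.top = search.bottom + 12]

search = (x=63, y=63, w=201, h=28)
violated soft preferences: 16, 17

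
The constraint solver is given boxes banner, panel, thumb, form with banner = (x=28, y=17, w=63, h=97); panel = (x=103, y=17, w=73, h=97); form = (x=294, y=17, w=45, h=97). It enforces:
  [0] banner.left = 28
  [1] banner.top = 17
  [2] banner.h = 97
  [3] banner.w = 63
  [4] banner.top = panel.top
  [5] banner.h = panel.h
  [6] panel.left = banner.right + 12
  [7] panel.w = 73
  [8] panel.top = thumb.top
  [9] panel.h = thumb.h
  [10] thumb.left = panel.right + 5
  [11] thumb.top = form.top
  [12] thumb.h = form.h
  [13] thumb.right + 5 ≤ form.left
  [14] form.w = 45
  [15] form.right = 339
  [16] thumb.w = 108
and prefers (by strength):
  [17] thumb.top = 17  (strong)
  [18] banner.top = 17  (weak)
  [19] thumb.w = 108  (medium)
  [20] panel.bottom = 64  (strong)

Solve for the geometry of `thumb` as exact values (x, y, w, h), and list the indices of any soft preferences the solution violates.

1. thumb.y = 17  [panel.top = thumb.top]
2. thumb.h = 97  [panel.h = thumb.h]
3. thumb.x = 181  [thumb.left = panel.right + 5]
4. thumb.w = 108  [thumb.w = 108]

thumb = (x=181, y=17, w=108, h=97)
violated soft preferences: 20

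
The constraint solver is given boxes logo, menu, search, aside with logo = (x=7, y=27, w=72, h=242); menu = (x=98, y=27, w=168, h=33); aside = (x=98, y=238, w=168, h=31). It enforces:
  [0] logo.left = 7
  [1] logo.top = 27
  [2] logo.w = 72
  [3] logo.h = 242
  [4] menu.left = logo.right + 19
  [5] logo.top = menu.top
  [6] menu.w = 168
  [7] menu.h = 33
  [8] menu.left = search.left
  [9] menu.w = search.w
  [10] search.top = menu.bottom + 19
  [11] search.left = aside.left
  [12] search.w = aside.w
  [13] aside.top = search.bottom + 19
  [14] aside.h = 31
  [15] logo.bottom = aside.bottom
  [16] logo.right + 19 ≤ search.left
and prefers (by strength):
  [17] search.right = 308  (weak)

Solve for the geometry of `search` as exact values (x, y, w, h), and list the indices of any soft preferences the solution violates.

1. search.x = 98  [menu.left = search.left]
2. search.w = 168  [menu.w = search.w]
3. search.y = 79  [search.top = menu.bottom + 19]
4. search.h = 140  [aside.top = search.bottom + 19]

search = (x=98, y=79, w=168, h=140)
violated soft preferences: 17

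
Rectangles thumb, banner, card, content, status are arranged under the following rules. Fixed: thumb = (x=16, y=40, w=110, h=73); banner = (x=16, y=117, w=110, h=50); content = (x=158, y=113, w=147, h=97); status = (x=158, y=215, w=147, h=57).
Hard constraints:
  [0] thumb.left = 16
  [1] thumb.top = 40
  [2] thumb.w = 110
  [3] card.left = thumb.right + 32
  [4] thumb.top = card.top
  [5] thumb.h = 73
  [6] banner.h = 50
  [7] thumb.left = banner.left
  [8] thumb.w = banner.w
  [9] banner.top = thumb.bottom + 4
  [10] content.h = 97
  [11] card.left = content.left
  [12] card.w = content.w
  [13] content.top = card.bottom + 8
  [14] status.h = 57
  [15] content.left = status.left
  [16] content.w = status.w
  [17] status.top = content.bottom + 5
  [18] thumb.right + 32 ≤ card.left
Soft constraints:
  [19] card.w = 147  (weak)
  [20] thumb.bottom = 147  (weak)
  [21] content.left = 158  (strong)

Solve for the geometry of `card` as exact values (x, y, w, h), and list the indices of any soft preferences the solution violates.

1. card.x = 158  [card.left = thumb.right + 32]
2. card.y = 40  [thumb.top = card.top]
3. card.w = 147  [card.w = content.w]
4. card.h = 65  [content.top = card.bottom + 8]

card = (x=158, y=40, w=147, h=65)
violated soft preferences: 20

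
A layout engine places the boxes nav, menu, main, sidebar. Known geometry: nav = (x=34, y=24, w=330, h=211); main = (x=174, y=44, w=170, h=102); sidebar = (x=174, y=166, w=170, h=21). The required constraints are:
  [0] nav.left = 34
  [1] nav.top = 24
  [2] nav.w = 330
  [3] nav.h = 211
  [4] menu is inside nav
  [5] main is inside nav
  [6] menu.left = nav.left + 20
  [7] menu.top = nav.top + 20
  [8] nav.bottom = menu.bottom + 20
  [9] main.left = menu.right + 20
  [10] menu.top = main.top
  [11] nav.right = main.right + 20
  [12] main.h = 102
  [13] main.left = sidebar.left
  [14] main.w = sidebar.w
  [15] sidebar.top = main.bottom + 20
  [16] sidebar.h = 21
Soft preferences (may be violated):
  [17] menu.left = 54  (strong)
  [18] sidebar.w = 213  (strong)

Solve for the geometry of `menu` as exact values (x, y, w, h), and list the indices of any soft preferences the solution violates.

1. menu.x = 54  [menu.left = nav.left + 20]
2. menu.y = 44  [menu.top = nav.top + 20]
3. menu.h = 171  [nav.bottom = menu.bottom + 20]
4. menu.w = 100  [main.left = menu.right + 20]

menu = (x=54, y=44, w=100, h=171)
violated soft preferences: 18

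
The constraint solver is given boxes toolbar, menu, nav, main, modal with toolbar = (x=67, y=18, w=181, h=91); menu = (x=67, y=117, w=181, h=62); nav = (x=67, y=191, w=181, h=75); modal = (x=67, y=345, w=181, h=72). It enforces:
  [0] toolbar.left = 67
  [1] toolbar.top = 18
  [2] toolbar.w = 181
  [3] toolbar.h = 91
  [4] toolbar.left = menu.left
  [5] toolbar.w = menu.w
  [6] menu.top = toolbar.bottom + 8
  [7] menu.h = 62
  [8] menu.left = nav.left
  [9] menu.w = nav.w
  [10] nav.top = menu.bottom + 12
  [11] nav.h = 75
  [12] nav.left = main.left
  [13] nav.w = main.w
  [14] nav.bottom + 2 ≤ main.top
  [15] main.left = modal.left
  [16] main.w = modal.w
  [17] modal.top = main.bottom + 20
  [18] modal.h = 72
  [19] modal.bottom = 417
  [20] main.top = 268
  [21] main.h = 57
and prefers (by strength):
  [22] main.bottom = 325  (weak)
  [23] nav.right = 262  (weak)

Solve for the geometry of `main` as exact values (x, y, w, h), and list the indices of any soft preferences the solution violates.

main = (x=67, y=268, w=181, h=57)
violated soft preferences: 23

1. main.x = 67  [nav.left = main.left]
2. main.w = 181  [nav.w = main.w]
3. main.y = 268  [main.top = 268]
4. main.h = 57  [main.h = 57]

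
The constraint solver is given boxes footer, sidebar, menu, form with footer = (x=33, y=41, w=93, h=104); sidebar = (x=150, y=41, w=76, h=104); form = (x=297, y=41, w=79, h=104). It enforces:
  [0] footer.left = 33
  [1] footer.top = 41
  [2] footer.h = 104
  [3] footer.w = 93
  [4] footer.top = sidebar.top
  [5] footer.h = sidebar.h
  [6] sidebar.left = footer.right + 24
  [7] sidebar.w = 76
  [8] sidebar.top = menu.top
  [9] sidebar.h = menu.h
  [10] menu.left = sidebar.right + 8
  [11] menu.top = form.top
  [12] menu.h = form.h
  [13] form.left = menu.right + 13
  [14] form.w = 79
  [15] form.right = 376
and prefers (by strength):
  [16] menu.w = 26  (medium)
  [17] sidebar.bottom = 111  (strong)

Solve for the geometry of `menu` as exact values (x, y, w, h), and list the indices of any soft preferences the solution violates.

menu = (x=234, y=41, w=50, h=104)
violated soft preferences: 16, 17

1. menu.y = 41  [sidebar.top = menu.top]
2. menu.h = 104  [sidebar.h = menu.h]
3. menu.x = 234  [menu.left = sidebar.right + 8]
4. menu.w = 50  [form.left = menu.right + 13]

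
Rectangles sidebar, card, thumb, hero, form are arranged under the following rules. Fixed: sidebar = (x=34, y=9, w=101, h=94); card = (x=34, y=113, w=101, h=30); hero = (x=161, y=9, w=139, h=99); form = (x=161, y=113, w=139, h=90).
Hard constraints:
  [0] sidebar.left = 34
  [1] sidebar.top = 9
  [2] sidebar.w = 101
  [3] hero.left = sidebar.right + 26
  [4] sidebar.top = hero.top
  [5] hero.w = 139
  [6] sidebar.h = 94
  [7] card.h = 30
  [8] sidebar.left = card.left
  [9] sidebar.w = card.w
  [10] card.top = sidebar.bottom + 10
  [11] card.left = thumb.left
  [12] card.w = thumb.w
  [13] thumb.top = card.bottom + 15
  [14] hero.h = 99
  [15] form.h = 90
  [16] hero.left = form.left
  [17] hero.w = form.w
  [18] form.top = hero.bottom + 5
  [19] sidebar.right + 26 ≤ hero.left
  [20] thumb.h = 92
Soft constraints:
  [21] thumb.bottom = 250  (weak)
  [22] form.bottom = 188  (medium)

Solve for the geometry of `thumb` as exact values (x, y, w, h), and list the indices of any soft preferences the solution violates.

1. thumb.x = 34  [card.left = thumb.left]
2. thumb.w = 101  [card.w = thumb.w]
3. thumb.y = 158  [thumb.top = card.bottom + 15]
4. thumb.h = 92  [thumb.h = 92]

thumb = (x=34, y=158, w=101, h=92)
violated soft preferences: 22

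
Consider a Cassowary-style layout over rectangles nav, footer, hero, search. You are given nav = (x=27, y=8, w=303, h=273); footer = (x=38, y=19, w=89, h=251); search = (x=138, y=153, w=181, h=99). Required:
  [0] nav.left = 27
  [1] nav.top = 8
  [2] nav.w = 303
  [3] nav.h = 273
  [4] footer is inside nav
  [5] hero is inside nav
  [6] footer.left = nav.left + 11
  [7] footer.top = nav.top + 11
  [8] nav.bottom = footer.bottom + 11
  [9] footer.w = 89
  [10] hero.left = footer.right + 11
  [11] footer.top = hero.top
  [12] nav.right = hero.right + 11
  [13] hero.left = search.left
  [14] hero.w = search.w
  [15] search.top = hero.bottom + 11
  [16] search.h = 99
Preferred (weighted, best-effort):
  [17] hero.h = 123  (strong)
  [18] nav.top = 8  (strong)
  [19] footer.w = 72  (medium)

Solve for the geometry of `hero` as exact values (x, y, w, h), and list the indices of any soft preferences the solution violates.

hero = (x=138, y=19, w=181, h=123)
violated soft preferences: 19

1. hero.x = 138  [hero.left = footer.right + 11]
2. hero.y = 19  [footer.top = hero.top]
3. hero.w = 181  [nav.right = hero.right + 11]
4. hero.h = 123  [search.top = hero.bottom + 11]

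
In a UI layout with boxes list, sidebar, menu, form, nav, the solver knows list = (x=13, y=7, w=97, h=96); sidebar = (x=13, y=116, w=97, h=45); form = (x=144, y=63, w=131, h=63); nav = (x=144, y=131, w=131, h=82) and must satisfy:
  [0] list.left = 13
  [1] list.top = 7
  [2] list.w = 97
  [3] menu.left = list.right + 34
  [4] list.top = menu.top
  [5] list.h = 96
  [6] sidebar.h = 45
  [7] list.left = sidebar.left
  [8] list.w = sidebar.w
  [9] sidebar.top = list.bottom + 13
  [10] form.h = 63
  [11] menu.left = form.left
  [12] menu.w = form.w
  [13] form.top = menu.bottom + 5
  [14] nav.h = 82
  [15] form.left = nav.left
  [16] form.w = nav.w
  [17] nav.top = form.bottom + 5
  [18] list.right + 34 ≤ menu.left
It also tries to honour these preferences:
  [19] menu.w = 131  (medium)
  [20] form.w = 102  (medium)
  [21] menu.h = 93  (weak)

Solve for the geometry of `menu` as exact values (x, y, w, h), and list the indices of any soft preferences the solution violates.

menu = (x=144, y=7, w=131, h=51)
violated soft preferences: 20, 21

1. menu.x = 144  [menu.left = list.right + 34]
2. menu.y = 7  [list.top = menu.top]
3. menu.w = 131  [menu.w = form.w]
4. menu.h = 51  [form.top = menu.bottom + 5]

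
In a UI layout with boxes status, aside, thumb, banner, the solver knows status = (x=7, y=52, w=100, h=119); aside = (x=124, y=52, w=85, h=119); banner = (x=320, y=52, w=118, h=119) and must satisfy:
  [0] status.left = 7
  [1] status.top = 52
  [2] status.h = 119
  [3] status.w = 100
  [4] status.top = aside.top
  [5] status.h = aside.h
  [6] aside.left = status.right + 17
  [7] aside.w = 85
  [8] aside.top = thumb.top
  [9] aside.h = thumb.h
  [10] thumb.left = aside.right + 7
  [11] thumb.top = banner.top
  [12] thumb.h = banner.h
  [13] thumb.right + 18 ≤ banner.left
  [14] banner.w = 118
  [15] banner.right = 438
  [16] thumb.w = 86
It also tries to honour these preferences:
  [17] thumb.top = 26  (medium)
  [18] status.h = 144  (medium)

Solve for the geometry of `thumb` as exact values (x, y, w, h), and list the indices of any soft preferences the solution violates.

1. thumb.y = 52  [aside.top = thumb.top]
2. thumb.h = 119  [aside.h = thumb.h]
3. thumb.x = 216  [thumb.left = aside.right + 7]
4. thumb.w = 86  [thumb.w = 86]

thumb = (x=216, y=52, w=86, h=119)
violated soft preferences: 17, 18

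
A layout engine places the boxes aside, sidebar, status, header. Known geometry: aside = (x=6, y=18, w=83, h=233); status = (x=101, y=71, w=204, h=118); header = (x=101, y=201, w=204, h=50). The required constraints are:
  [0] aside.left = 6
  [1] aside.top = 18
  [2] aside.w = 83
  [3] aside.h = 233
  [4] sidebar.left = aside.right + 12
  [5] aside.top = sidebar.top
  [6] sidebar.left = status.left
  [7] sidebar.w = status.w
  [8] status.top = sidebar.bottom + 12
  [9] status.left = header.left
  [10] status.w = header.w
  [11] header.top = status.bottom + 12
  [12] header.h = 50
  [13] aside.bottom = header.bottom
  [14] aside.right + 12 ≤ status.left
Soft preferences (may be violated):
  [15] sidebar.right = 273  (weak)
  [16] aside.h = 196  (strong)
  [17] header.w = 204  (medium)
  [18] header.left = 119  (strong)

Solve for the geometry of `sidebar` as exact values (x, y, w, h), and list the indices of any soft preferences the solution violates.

sidebar = (x=101, y=18, w=204, h=41)
violated soft preferences: 15, 16, 18

1. sidebar.x = 101  [sidebar.left = aside.right + 12]
2. sidebar.y = 18  [aside.top = sidebar.top]
3. sidebar.w = 204  [sidebar.w = status.w]
4. sidebar.h = 41  [status.top = sidebar.bottom + 12]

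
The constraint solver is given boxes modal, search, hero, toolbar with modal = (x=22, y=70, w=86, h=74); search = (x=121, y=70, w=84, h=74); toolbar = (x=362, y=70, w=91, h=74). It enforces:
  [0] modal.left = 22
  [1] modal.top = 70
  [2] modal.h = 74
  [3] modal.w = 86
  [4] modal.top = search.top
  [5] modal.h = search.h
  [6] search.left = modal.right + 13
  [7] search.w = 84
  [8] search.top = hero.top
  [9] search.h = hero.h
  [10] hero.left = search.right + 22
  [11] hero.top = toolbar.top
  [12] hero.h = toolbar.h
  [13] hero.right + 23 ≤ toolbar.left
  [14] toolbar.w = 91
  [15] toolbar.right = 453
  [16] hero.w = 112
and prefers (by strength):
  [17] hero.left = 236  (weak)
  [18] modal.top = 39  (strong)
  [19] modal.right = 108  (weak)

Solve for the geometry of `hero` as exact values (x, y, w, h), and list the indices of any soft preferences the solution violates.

hero = (x=227, y=70, w=112, h=74)
violated soft preferences: 17, 18

1. hero.y = 70  [search.top = hero.top]
2. hero.h = 74  [search.h = hero.h]
3. hero.x = 227  [hero.left = search.right + 22]
4. hero.w = 112  [hero.w = 112]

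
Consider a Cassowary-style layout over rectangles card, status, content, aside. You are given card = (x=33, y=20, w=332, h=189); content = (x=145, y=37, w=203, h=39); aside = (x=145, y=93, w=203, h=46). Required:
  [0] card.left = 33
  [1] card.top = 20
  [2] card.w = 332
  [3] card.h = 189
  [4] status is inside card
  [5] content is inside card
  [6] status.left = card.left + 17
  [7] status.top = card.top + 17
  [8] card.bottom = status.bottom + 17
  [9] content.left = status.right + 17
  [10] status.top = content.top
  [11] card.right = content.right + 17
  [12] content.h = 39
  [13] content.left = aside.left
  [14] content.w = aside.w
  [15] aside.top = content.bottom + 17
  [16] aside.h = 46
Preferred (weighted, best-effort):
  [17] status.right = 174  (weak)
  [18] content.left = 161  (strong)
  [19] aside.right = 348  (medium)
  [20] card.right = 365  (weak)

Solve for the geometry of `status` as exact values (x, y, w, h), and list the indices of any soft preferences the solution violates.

status = (x=50, y=37, w=78, h=155)
violated soft preferences: 17, 18

1. status.x = 50  [status.left = card.left + 17]
2. status.y = 37  [status.top = card.top + 17]
3. status.h = 155  [card.bottom = status.bottom + 17]
4. status.w = 78  [content.left = status.right + 17]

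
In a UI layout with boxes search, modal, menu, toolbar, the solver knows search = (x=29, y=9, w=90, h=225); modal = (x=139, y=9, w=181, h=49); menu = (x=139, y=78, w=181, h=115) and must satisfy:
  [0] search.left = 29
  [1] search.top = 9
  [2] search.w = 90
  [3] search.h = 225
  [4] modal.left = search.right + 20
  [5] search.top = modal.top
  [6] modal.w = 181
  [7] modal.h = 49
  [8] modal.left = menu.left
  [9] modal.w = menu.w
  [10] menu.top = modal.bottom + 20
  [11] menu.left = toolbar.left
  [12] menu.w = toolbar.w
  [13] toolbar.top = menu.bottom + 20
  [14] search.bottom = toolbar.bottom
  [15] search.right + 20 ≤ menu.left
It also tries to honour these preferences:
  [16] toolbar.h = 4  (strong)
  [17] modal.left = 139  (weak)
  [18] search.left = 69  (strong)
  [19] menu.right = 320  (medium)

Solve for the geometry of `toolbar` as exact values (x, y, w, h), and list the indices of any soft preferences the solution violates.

1. toolbar.x = 139  [menu.left = toolbar.left]
2. toolbar.w = 181  [menu.w = toolbar.w]
3. toolbar.y = 213  [toolbar.top = menu.bottom + 20]
4. toolbar.h = 21  [search.bottom = toolbar.bottom]

toolbar = (x=139, y=213, w=181, h=21)
violated soft preferences: 16, 18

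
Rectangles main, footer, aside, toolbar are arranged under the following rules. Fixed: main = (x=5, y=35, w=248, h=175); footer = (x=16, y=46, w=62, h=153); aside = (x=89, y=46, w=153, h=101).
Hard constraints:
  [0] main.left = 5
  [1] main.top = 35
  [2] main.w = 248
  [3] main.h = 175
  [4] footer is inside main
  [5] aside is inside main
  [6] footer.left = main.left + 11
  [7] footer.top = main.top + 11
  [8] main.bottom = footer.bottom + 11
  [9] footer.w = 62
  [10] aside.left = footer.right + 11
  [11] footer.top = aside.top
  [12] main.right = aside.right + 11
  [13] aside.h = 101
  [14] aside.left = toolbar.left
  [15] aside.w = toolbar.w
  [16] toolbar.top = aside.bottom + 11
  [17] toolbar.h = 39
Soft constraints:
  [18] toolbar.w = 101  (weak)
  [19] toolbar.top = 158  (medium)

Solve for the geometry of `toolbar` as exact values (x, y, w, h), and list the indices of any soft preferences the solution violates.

toolbar = (x=89, y=158, w=153, h=39)
violated soft preferences: 18

1. toolbar.x = 89  [aside.left = toolbar.left]
2. toolbar.w = 153  [aside.w = toolbar.w]
3. toolbar.y = 158  [toolbar.top = aside.bottom + 11]
4. toolbar.h = 39  [toolbar.h = 39]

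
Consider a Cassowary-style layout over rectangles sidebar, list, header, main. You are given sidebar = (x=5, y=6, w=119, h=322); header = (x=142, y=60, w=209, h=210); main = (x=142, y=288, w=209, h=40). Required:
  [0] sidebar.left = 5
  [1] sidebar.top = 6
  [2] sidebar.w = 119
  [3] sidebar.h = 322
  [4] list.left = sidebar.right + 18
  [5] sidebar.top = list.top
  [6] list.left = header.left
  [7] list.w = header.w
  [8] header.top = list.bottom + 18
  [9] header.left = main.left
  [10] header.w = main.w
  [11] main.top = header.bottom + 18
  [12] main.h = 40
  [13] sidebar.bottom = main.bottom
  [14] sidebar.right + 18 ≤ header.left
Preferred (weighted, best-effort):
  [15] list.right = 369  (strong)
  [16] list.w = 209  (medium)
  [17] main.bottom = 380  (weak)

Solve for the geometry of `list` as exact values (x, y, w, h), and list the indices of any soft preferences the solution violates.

1. list.x = 142  [list.left = sidebar.right + 18]
2. list.y = 6  [sidebar.top = list.top]
3. list.w = 209  [list.w = header.w]
4. list.h = 36  [header.top = list.bottom + 18]

list = (x=142, y=6, w=209, h=36)
violated soft preferences: 15, 17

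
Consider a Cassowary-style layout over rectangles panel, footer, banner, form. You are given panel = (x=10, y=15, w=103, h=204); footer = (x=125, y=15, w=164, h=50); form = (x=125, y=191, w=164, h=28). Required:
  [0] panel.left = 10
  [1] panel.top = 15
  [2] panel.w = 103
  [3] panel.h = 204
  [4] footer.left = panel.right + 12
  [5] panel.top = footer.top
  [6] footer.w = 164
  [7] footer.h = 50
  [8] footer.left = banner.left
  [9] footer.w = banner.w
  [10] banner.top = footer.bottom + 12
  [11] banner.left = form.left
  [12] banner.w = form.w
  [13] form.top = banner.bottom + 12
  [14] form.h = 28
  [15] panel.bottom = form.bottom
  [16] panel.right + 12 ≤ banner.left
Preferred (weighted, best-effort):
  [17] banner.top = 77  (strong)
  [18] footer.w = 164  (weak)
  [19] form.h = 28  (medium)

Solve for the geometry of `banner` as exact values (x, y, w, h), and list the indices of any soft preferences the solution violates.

banner = (x=125, y=77, w=164, h=102)
violated soft preferences: none

1. banner.x = 125  [footer.left = banner.left]
2. banner.w = 164  [footer.w = banner.w]
3. banner.y = 77  [banner.top = footer.bottom + 12]
4. banner.h = 102  [form.top = banner.bottom + 12]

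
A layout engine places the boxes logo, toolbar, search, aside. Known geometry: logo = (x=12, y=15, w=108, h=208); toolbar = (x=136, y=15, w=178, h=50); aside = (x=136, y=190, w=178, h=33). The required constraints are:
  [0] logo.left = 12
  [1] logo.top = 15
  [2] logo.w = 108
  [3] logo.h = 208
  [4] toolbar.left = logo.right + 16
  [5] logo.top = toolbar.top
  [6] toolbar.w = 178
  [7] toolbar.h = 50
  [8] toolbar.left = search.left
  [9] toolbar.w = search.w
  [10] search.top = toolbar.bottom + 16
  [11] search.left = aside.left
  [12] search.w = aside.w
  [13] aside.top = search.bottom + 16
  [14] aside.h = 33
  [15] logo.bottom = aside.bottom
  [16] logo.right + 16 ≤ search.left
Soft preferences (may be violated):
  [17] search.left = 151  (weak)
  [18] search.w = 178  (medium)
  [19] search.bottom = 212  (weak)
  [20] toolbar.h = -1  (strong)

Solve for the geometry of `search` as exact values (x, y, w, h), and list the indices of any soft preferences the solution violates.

search = (x=136, y=81, w=178, h=93)
violated soft preferences: 17, 19, 20

1. search.x = 136  [toolbar.left = search.left]
2. search.w = 178  [toolbar.w = search.w]
3. search.y = 81  [search.top = toolbar.bottom + 16]
4. search.h = 93  [aside.top = search.bottom + 16]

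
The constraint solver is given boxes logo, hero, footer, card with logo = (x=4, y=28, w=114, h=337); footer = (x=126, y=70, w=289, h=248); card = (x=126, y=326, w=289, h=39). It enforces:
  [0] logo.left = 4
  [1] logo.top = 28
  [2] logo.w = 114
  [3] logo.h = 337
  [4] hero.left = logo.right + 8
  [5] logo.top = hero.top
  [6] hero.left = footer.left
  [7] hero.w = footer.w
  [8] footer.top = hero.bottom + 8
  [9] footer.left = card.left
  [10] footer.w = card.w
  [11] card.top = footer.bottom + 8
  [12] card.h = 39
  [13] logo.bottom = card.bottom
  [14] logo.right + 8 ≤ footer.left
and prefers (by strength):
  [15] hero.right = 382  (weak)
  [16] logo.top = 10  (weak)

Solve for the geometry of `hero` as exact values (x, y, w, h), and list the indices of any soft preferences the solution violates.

1. hero.x = 126  [hero.left = logo.right + 8]
2. hero.y = 28  [logo.top = hero.top]
3. hero.w = 289  [hero.w = footer.w]
4. hero.h = 34  [footer.top = hero.bottom + 8]

hero = (x=126, y=28, w=289, h=34)
violated soft preferences: 15, 16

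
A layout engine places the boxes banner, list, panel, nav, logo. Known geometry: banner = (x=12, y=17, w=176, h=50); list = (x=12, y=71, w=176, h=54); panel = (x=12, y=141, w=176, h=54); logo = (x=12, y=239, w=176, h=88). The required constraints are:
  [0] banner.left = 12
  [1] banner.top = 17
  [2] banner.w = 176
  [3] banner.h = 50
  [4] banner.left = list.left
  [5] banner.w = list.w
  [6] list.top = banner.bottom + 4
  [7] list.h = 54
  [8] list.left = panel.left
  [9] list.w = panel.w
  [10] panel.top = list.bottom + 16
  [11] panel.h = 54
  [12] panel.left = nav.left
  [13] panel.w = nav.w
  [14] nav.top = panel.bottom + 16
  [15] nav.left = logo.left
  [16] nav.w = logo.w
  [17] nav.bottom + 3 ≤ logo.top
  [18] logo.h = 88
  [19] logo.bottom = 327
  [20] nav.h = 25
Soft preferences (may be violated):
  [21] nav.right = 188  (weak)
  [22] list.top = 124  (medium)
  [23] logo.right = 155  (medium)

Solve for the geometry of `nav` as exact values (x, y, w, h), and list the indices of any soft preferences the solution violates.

1. nav.x = 12  [panel.left = nav.left]
2. nav.w = 176  [panel.w = nav.w]
3. nav.y = 211  [nav.top = panel.bottom + 16]
4. nav.h = 25  [nav.h = 25]

nav = (x=12, y=211, w=176, h=25)
violated soft preferences: 22, 23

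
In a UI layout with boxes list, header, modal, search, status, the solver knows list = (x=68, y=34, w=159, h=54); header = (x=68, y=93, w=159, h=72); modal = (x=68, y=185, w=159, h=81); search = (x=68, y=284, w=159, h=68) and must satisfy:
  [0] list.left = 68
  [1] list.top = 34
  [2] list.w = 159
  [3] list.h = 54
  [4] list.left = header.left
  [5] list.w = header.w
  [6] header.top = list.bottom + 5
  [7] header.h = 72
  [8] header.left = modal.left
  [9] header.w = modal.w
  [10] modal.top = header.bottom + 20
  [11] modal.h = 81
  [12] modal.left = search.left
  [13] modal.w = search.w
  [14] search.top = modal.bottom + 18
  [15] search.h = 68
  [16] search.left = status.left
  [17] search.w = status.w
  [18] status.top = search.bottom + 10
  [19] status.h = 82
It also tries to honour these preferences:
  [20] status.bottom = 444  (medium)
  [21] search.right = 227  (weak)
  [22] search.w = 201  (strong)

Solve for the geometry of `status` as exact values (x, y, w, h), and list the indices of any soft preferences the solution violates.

1. status.x = 68  [search.left = status.left]
2. status.w = 159  [search.w = status.w]
3. status.y = 362  [status.top = search.bottom + 10]
4. status.h = 82  [status.h = 82]

status = (x=68, y=362, w=159, h=82)
violated soft preferences: 22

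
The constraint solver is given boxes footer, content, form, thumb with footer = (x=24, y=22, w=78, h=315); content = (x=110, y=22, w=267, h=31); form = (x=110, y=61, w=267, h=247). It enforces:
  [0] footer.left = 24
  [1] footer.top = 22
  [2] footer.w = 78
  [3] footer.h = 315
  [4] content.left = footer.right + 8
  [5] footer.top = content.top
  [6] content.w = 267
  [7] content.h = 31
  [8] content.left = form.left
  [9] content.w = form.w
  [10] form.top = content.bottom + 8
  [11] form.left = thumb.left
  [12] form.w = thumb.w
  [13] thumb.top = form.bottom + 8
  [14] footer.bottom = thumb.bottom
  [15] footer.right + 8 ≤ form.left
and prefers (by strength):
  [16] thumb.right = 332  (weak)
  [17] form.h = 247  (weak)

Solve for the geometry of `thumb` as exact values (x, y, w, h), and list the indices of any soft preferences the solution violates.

1. thumb.x = 110  [form.left = thumb.left]
2. thumb.w = 267  [form.w = thumb.w]
3. thumb.y = 316  [thumb.top = form.bottom + 8]
4. thumb.h = 21  [footer.bottom = thumb.bottom]

thumb = (x=110, y=316, w=267, h=21)
violated soft preferences: 16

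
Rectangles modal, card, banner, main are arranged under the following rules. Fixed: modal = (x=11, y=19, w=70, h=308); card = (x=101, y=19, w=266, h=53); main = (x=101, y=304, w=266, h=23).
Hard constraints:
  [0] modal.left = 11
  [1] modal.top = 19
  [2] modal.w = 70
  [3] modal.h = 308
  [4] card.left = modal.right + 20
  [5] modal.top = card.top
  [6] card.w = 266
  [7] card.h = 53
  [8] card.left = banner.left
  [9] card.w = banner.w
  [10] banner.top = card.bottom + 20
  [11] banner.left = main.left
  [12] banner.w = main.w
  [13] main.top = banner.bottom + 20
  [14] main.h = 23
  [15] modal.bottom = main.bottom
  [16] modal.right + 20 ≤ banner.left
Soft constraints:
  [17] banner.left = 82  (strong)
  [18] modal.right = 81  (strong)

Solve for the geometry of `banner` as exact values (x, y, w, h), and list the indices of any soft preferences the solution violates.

1. banner.x = 101  [card.left = banner.left]
2. banner.w = 266  [card.w = banner.w]
3. banner.y = 92  [banner.top = card.bottom + 20]
4. banner.h = 192  [main.top = banner.bottom + 20]

banner = (x=101, y=92, w=266, h=192)
violated soft preferences: 17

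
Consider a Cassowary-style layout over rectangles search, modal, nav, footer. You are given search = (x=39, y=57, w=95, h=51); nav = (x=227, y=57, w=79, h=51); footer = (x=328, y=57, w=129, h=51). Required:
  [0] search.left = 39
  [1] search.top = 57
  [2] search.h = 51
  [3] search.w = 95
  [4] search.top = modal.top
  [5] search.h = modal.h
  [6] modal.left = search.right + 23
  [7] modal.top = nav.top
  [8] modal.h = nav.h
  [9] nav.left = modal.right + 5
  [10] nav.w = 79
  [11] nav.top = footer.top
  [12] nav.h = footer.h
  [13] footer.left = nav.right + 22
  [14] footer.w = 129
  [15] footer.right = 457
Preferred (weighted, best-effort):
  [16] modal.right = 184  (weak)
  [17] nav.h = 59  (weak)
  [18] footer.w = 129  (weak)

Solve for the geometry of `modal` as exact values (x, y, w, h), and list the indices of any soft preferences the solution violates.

modal = (x=157, y=57, w=65, h=51)
violated soft preferences: 16, 17

1. modal.y = 57  [search.top = modal.top]
2. modal.h = 51  [search.h = modal.h]
3. modal.x = 157  [modal.left = search.right + 23]
4. modal.w = 65  [nav.left = modal.right + 5]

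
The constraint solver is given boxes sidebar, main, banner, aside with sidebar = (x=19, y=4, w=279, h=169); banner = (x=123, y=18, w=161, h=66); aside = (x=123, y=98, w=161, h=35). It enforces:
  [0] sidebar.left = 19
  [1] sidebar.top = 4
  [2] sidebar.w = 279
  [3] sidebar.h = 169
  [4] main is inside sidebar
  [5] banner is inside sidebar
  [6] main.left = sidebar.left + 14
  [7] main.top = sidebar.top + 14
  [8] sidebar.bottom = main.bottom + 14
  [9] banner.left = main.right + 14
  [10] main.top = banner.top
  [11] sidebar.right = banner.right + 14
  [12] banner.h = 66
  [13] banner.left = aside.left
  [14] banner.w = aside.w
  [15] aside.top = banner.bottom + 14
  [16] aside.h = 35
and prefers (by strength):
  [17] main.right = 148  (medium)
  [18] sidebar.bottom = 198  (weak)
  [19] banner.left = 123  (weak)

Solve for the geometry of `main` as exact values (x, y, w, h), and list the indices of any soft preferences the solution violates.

main = (x=33, y=18, w=76, h=141)
violated soft preferences: 17, 18

1. main.x = 33  [main.left = sidebar.left + 14]
2. main.y = 18  [main.top = sidebar.top + 14]
3. main.h = 141  [sidebar.bottom = main.bottom + 14]
4. main.w = 76  [banner.left = main.right + 14]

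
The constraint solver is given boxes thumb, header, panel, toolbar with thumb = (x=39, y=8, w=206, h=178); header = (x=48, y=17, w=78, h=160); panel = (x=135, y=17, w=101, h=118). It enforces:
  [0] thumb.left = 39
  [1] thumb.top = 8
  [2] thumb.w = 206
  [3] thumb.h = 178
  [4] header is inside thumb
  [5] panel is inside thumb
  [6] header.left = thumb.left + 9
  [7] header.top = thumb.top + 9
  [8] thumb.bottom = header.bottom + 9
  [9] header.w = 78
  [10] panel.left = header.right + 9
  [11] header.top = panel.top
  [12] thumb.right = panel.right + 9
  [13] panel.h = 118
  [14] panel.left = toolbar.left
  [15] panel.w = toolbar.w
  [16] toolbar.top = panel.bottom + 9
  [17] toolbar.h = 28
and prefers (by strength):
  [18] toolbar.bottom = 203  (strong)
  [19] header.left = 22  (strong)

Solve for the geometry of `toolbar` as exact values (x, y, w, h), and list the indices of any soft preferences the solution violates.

1. toolbar.x = 135  [panel.left = toolbar.left]
2. toolbar.w = 101  [panel.w = toolbar.w]
3. toolbar.y = 144  [toolbar.top = panel.bottom + 9]
4. toolbar.h = 28  [toolbar.h = 28]

toolbar = (x=135, y=144, w=101, h=28)
violated soft preferences: 18, 19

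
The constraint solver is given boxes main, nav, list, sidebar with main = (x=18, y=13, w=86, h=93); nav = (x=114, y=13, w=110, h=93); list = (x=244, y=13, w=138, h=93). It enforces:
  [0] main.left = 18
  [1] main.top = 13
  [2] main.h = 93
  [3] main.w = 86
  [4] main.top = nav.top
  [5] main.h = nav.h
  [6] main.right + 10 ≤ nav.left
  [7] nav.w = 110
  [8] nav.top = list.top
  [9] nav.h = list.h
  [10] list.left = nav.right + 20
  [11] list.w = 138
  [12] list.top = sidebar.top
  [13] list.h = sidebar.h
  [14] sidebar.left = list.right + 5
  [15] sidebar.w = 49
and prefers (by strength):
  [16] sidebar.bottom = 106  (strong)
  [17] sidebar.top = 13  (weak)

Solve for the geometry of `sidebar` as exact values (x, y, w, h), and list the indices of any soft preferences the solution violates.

1. sidebar.y = 13  [list.top = sidebar.top]
2. sidebar.h = 93  [list.h = sidebar.h]
3. sidebar.x = 387  [sidebar.left = list.right + 5]
4. sidebar.w = 49  [sidebar.w = 49]

sidebar = (x=387, y=13, w=49, h=93)
violated soft preferences: none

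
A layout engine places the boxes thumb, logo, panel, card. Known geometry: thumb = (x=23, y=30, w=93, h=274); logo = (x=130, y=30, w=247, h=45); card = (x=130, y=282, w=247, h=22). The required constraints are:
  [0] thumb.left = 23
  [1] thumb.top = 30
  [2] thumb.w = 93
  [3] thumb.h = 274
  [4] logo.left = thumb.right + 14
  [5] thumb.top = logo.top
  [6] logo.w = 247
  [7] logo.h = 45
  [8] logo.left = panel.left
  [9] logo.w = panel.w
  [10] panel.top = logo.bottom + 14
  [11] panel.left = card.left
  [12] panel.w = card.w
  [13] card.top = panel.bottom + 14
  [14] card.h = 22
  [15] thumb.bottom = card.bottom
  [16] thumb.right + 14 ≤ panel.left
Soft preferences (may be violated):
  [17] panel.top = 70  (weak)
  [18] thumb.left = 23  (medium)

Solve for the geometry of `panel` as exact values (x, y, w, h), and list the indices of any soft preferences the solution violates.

1. panel.x = 130  [logo.left = panel.left]
2. panel.w = 247  [logo.w = panel.w]
3. panel.y = 89  [panel.top = logo.bottom + 14]
4. panel.h = 179  [card.top = panel.bottom + 14]

panel = (x=130, y=89, w=247, h=179)
violated soft preferences: 17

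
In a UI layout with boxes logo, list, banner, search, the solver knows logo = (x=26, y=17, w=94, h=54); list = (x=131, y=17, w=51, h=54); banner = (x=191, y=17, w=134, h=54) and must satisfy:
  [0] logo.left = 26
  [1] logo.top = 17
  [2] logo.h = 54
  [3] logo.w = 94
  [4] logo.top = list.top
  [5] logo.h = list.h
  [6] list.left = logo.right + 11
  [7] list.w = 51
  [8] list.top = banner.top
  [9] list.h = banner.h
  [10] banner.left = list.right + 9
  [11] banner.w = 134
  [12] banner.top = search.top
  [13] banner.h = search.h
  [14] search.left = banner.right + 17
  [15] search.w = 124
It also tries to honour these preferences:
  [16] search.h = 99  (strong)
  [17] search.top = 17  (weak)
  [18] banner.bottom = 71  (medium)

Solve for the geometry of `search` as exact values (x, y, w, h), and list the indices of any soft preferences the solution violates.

1. search.y = 17  [banner.top = search.top]
2. search.h = 54  [banner.h = search.h]
3. search.x = 342  [search.left = banner.right + 17]
4. search.w = 124  [search.w = 124]

search = (x=342, y=17, w=124, h=54)
violated soft preferences: 16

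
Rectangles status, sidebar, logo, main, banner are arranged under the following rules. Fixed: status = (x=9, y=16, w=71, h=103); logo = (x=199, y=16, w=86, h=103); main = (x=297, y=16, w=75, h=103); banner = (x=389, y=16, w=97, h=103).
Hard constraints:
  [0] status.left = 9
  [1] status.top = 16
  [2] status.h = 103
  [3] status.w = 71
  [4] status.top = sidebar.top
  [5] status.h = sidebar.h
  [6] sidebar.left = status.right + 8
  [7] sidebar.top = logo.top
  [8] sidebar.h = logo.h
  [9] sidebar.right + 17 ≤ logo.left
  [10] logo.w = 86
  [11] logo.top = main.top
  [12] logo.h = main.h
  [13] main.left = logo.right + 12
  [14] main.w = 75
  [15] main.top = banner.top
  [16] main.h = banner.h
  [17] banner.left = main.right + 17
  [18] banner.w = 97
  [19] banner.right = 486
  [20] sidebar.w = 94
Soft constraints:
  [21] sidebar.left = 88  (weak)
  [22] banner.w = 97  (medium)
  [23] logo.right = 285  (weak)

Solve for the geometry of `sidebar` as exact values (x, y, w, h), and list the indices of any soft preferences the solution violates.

1. sidebar.y = 16  [status.top = sidebar.top]
2. sidebar.h = 103  [status.h = sidebar.h]
3. sidebar.x = 88  [sidebar.left = status.right + 8]
4. sidebar.w = 94  [sidebar.w = 94]

sidebar = (x=88, y=16, w=94, h=103)
violated soft preferences: none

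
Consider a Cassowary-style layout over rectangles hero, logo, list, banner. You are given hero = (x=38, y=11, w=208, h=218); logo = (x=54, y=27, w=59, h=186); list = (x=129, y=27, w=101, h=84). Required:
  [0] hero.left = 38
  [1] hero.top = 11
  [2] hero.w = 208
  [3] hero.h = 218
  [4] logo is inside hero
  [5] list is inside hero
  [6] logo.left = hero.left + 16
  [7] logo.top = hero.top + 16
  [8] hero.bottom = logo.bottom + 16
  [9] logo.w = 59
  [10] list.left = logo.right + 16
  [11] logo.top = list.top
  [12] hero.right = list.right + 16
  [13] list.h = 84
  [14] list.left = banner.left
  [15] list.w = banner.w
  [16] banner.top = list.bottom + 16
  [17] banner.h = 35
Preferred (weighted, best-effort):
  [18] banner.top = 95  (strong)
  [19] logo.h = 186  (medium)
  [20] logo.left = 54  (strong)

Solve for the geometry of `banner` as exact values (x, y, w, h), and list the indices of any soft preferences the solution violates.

1. banner.x = 129  [list.left = banner.left]
2. banner.w = 101  [list.w = banner.w]
3. banner.y = 127  [banner.top = list.bottom + 16]
4. banner.h = 35  [banner.h = 35]

banner = (x=129, y=127, w=101, h=35)
violated soft preferences: 18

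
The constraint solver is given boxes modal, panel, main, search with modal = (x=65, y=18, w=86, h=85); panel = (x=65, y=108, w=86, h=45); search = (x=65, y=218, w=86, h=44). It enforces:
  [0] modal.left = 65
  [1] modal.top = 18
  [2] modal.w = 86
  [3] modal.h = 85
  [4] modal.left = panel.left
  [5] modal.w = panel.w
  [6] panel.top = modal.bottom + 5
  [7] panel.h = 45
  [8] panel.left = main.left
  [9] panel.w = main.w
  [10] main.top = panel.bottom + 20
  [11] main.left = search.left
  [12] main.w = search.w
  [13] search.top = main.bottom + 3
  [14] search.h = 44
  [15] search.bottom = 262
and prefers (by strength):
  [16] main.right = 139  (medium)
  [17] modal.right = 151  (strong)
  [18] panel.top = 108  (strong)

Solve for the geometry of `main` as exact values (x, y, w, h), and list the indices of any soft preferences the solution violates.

main = (x=65, y=173, w=86, h=42)
violated soft preferences: 16

1. main.x = 65  [panel.left = main.left]
2. main.w = 86  [panel.w = main.w]
3. main.y = 173  [main.top = panel.bottom + 20]
4. main.h = 42  [search.top = main.bottom + 3]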